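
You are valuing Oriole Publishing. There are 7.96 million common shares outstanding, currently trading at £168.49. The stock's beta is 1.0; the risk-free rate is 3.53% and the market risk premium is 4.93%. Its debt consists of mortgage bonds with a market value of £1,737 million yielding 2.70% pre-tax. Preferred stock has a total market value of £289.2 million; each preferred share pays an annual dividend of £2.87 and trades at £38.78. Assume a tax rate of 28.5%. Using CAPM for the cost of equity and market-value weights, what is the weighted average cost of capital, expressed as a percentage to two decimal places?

Cost of equity via CAPM: Re = 3.53% + 1.0 × 4.93% = 8.4600%.
Cost of preferred: Rp = 2.87 / 38.78 = 7.4007%.
Market value of equity E = 168.49 × 7.96m = 1341.1804m.
Total capital V = 1341.1804 + 289.2 + 1737 = 3367.3804.
Equity: weight = 1341.1804/3367.3804 = 0.3983; cost = 8.46%.
Preferred: weight = 289.2/3367.3804 = 0.0859; cost = 7.4007%.
Mortgage bonds: weight = 1737/3367.3804 = 0.5158; after-tax cost = 2.7% × (1 − 28.5%) = 1.9305%.
WACC = 0.3983 × 8.4600% + 0.0859 × 7.4007% + 0.5158 × 1.9305% = 5.0009%.

5.00%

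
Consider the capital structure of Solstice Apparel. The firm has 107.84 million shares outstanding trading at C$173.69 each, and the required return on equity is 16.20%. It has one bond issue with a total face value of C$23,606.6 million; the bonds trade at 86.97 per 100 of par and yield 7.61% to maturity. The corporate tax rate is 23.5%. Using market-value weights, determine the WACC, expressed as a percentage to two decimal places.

10.77%

Market value of equity E = 173.69 × 107.84m = 18730.7296m. Market value of debt D = 23606.6m × 86.97/100 = 20530.66002m.
Total capital V = 18730.7296 + 20530.66002 = 39261.38962.
Equity: weight = 18730.7296/39261.38962 = 0.4771; cost = 16.2%.
Bonds outstanding: weight = 20530.66002/39261.38962 = 0.5229; after-tax cost = 7.61% × (1 − 23.5%) = 5.8216%.
WACC = 0.4771 × 16.2000% + 0.5229 × 5.8216% = 10.7729%.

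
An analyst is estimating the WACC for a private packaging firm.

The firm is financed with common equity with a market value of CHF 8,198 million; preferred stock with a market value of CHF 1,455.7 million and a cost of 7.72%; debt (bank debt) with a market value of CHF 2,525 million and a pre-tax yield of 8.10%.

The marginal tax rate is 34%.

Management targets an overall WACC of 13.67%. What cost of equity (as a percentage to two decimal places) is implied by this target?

Total capital V = 8198 + 1455.7 + 2525 = 12178.7.
Equity weight = 8198/12178.7 = 0.6731.
Preferred weight = 1455.7/12178.7 = 0.1195.
Bank debt weight = 2525/12178.7 = 0.2073.
Debt contribution = 0.2073 × 8.1% × (1 − 34%) = 1.1084%.
Preferred contribution = 0.1195 × 7.72% = 0.9228%.
Required equity contribution = 13.67% − 2.0311% = 11.6389%.
Re = 11.6389% / 0.6731 = 17.2903%.

17.29%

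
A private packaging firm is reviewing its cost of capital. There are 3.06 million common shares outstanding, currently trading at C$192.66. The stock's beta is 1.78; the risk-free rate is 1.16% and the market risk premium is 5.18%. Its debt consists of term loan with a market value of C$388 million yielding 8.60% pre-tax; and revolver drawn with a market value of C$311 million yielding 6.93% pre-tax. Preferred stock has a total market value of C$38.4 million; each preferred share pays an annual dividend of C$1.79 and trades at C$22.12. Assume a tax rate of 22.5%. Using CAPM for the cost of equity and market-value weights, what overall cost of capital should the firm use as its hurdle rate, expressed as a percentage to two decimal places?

Cost of equity via CAPM: Re = 1.16% + 1.78 × 5.18% = 10.3804%.
Cost of preferred: Rp = 1.79 / 22.12 = 8.0922%.
Market value of equity E = 192.66 × 3.06m = 589.5396m.
Total capital V = 589.5396 + 38.4 + 388 + 311 = 1326.9396.
Equity: weight = 589.5396/1326.9396 = 0.4443; cost = 10.3804%.
Preferred: weight = 38.4/1326.9396 = 0.0289; cost = 8.0922%.
Term loan: weight = 388/1326.9396 = 0.2924; after-tax cost = 8.6% × (1 − 22.5%) = 6.6650%.
Revolver drawn: weight = 311/1326.9396 = 0.2344; after-tax cost = 6.93% × (1 − 22.5%) = 5.3708%.
WACC = 0.4443 × 10.3804% + 0.0289 × 8.0922% + 0.2924 × 6.6650% + 0.2344 × 5.3708% = 8.0537%.

8.05%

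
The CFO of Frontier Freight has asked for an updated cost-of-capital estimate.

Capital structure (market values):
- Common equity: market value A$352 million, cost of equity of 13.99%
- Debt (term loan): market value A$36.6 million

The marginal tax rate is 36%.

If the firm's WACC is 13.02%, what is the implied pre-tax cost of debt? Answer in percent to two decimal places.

5.77%

Total capital V = 352 + 36.6 = 388.6.
Equity weight = 352/388.6 = 0.9058.
Term loan weight = 36.6/388.6 = 0.0942.
Equity contribution = 0.9058 × 13.99% = 12.6724%.
Remaining for debt = 13.02% − 12.6724% = 0.3476%.
Rd × (1 − 36%) × 0.0942 = 0.3476%  ⇒  Rd = 5.7672%.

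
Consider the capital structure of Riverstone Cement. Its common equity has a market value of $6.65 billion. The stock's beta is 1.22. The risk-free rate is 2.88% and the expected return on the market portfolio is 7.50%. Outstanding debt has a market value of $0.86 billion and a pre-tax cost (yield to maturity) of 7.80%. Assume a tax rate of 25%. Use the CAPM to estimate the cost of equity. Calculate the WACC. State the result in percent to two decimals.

8.21%

Market risk premium = 7.5% − 2.88% = 4.62%.
Cost of equity via CAPM: Re = 2.88% + 1.22 × 4.62% = 8.5164%.
Total capital V = 6.65 + 0.86 = 7.51.
Equity: weight = 6.65/7.51 = 0.8855; cost = 8.5164%.
Debt: weight = 0.86/7.51 = 0.1145; after-tax cost = 7.8% × (1 − 25%) = 5.8500%.
WACC = 0.8855 × 8.5164% + 0.1145 × 5.8500% = 8.2111%.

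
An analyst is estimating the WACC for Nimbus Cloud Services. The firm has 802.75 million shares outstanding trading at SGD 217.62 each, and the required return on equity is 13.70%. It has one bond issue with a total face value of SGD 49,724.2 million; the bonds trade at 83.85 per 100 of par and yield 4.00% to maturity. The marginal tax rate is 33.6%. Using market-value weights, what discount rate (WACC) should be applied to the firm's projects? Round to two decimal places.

11.57%

Market value of equity E = 217.62 × 802.75m = 174694.455m. Market value of debt D = 49724.2m × 83.85/100 = 41693.7417m.
Total capital V = 174694.455 + 41693.7417 = 216388.1967.
Equity: weight = 174694.455/216388.1967 = 0.8073; cost = 13.7%.
Bonds outstanding: weight = 41693.7417/216388.1967 = 0.1927; after-tax cost = 4% × (1 − 33.6%) = 2.6560%.
WACC = 0.8073 × 13.7000% + 0.1927 × 2.6560% = 11.5720%.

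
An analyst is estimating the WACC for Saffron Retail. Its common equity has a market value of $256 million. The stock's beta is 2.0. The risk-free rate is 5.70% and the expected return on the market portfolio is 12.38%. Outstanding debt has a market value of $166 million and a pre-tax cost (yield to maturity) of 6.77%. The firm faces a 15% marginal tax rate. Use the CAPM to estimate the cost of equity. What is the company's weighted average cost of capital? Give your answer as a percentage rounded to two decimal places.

Market risk premium = 12.38% − 5.7% = 6.68%.
Cost of equity via CAPM: Re = 5.7% + 2.0 × 6.68% = 19.0600%.
Total capital V = 256 + 166 = 422.
Equity: weight = 256/422 = 0.6066; cost = 19.06%.
Debt: weight = 166/422 = 0.3934; after-tax cost = 6.77% × (1 − 15%) = 5.7545%.
WACC = 0.6066 × 19.0600% + 0.3934 × 5.7545% = 13.8261%.

13.83%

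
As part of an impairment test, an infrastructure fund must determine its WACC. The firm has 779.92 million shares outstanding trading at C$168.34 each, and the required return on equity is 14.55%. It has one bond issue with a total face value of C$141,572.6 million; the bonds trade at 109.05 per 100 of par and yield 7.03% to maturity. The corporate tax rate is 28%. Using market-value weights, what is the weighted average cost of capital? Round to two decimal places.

9.42%

Market value of equity E = 168.34 × 779.92m = 131291.7328m. Market value of debt D = 141572.6m × 109.05/100 = 154384.9203m.
Total capital V = 131291.7328 + 154384.9203 = 285676.6531.
Equity: weight = 131291.7328/285676.6531 = 0.4596; cost = 14.55%.
Bonds outstanding: weight = 154384.9203/285676.6531 = 0.5404; after-tax cost = 7.03% × (1 − 28%) = 5.0616%.
WACC = 0.4596 × 14.5500% + 0.5404 × 5.0616% = 9.4223%.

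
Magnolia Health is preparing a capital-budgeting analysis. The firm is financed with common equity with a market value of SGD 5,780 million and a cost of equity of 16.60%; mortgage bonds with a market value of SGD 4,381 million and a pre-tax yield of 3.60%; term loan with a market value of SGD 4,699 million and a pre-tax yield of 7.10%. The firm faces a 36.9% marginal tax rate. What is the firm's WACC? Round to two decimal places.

Total capital V = 5780 + 4381 + 4699 = 14860.
Equity: weight = 5780/14860 = 0.3890; cost = 16.6%.
Mortgage bonds: weight = 4381/14860 = 0.2948; after-tax cost = 3.6% × (1 − 36.9%) = 2.2716%.
Term loan: weight = 4699/14860 = 0.3162; after-tax cost = 7.1% × (1 − 36.9%) = 4.4801%.
WACC = 0.3890 × 16.6000% + 0.2948 × 2.2716% + 0.3162 × 4.4801% = 8.5432%.

8.54%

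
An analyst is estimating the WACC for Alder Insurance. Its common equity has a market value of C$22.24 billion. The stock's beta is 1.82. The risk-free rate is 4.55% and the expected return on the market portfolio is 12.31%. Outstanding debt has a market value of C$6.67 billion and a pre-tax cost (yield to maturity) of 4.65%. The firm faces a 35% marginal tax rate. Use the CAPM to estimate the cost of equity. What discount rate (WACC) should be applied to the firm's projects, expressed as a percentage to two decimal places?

Market risk premium = 12.31% − 4.55% = 7.76%.
Cost of equity via CAPM: Re = 4.55% + 1.82 × 7.76% = 18.6732%.
Total capital V = 22.24 + 6.67 = 28.91.
Equity: weight = 22.24/28.91 = 0.7693; cost = 18.6732%.
Debt: weight = 6.67/28.91 = 0.2307; after-tax cost = 4.65% × (1 − 35%) = 3.0225%.
WACC = 0.7693 × 18.6732% + 0.2307 × 3.0225% = 15.0623%.

15.06%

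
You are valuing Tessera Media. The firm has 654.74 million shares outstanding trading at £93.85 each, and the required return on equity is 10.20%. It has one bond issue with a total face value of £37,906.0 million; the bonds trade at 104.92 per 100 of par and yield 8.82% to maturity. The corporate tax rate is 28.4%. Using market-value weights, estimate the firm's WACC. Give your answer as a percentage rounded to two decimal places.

Market value of equity E = 93.85 × 654.74m = 61447.349m. Market value of debt D = 37906m × 104.92/100 = 39770.9752m.
Total capital V = 61447.349 + 39770.9752 = 101218.3242.
Equity: weight = 61447.349/101218.3242 = 0.6071; cost = 10.2%.
Bonds outstanding: weight = 39770.9752/101218.3242 = 0.3929; after-tax cost = 8.82% × (1 − 28.4%) = 6.3151%.
WACC = 0.6071 × 10.2000% + 0.3929 × 6.3151% = 8.6735%.

8.67%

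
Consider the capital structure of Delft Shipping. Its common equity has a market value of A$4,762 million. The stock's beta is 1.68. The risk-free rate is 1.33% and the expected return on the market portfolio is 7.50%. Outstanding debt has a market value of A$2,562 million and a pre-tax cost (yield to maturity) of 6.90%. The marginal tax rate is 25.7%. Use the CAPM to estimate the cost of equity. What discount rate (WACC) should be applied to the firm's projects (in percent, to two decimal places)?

Market risk premium = 7.5% − 1.33% = 6.17%.
Cost of equity via CAPM: Re = 1.33% + 1.68 × 6.17% = 11.6956%.
Total capital V = 4762 + 2562 = 7324.
Equity: weight = 4762/7324 = 0.6502; cost = 11.6956%.
Debt: weight = 2562/7324 = 0.3498; after-tax cost = 6.9% × (1 − 25.7%) = 5.1267%.
WACC = 0.6502 × 11.6956% + 0.3498 × 5.1267% = 9.3977%.

9.40%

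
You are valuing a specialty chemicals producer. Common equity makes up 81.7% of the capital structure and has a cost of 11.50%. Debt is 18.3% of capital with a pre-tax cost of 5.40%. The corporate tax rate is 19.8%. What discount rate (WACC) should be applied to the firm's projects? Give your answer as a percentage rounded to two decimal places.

After-tax cost of debt = 5.4% × (1 − 19.8%) = 4.3308%.
WACC = 0.817 × 11.5000% + 0.183 × 4.3308% = 10.1880%.

10.19%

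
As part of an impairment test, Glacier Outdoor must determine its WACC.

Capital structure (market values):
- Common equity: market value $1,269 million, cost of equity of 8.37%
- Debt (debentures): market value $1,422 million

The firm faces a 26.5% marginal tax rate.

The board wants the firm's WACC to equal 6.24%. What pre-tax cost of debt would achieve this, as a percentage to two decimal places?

Total capital V = 1269 + 1422 = 2691.
Equity weight = 1269/2691 = 0.4716.
Debentures weight = 1422/2691 = 0.5284.
Equity contribution = 0.4716 × 8.37% = 3.9471%.
Remaining for debt = 6.24% − 3.9471% = 2.2929%.
Rd × (1 − 26.5%) × 0.5284 = 2.2929%  ⇒  Rd = 5.9036%.

5.90%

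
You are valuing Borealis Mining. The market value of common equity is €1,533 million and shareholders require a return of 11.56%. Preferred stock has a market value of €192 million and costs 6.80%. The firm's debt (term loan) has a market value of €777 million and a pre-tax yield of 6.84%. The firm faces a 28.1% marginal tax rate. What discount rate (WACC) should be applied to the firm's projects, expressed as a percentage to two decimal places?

9.13%

Total capital V = 1533 + 192 + 777 = 2502.
Equity: weight = 1533/2502 = 0.6127; cost = 11.56%.
Preferred: weight = 192/2502 = 0.0767; cost = 6.8%.
Term loan: weight = 777/2502 = 0.3106; after-tax cost = 6.84% × (1 − 28.1%) = 4.9180%.
WACC = 0.6127 × 11.5600% + 0.0767 × 6.8000% + 0.3106 × 4.9180% = 9.1320%.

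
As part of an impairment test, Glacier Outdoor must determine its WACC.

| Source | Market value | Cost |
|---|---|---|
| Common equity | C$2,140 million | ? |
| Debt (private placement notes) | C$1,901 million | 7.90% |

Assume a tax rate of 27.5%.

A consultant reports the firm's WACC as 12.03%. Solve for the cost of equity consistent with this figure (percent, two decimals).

Total capital V = 2140 + 1901 = 4041.
Equity weight = 2140/4041 = 0.5296.
Private placement notes weight = 1901/4041 = 0.4704.
Debt contribution = 0.4704 × 7.9% × (1 − 27.5%) = 2.6944%.
Required equity contribution = 12.03% − 2.6944% = 9.3356%.
Re = 9.3356% / 0.5296 = 17.6286%.

17.63%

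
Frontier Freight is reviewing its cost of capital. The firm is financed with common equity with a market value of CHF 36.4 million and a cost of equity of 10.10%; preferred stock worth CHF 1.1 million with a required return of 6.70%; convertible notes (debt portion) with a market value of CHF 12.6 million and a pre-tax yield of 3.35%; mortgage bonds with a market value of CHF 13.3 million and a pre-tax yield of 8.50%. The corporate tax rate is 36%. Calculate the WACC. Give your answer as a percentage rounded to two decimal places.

Total capital V = 36.4 + 1.1 + 12.6 + 13.3 = 63.4.
Equity: weight = 36.4/63.4 = 0.5741; cost = 10.1%.
Preferred: weight = 1.1/63.4 = 0.0174; cost = 6.7%.
Convertible notes (debt portion): weight = 12.6/63.4 = 0.1987; after-tax cost = 3.35% × (1 − 36%) = 2.1440%.
Mortgage bonds: weight = 13.3/63.4 = 0.2098; after-tax cost = 8.5% × (1 − 36%) = 5.4400%.
WACC = 0.5741 × 10.1000% + 0.0174 × 6.7000% + 0.1987 × 2.1440% + 0.2098 × 5.4400% = 7.4823%.

7.48%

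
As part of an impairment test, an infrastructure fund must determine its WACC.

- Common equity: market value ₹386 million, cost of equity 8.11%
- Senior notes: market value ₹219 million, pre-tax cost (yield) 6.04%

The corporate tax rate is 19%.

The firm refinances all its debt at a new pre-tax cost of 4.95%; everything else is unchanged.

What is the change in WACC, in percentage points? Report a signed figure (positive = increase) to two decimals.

Current WACC:
Total capital V = 386 + 219 = 605.
Equity: weight = 386/605 = 0.6380; cost = 8.11%.
Senior notes: weight = 219/605 = 0.3620; after-tax cost = 6.04% × (1 − 19%) = 4.8924%.
WACC = 0.6380 × 8.1100% + 0.3620 × 4.8924% = 6.9453%.
After the change:
Total capital V = 386 + 219 = 605.
Equity: weight = 386/605 = 0.6380; cost = 8.11%.
Senior notes: weight = 219/605 = 0.3620; after-tax cost = 4.95% × (1 − 19%) = 4.0095%.
WACC = 0.6380 × 8.1100% + 0.3620 × 4.0095% = 6.6257%.
Change in WACC = 6.6257% − 6.9453% = -0.3196 pp.

-0.32 pp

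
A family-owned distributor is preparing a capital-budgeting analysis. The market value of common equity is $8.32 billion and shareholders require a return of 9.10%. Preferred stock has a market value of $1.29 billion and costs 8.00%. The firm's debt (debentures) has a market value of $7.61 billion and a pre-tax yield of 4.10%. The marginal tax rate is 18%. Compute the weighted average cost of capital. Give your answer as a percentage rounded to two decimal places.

6.48%

Total capital V = 8.32 + 1.29 + 7.61 = 17.22.
Equity: weight = 8.32/17.22 = 0.4832; cost = 9.1%.
Preferred: weight = 1.29/17.22 = 0.0749; cost = 8%.
Debentures: weight = 7.61/17.22 = 0.4419; after-tax cost = 4.1% × (1 − 18%) = 3.3620%.
WACC = 0.4832 × 9.1000% + 0.0749 × 8.0000% + 0.4419 × 3.3620% = 6.4818%.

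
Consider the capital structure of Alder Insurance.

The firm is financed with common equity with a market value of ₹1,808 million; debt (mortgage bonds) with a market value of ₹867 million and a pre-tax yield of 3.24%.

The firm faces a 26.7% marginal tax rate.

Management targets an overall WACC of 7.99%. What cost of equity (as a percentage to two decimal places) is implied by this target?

Total capital V = 1808 + 867 = 2675.
Equity weight = 1808/2675 = 0.6759.
Mortgage bonds weight = 867/2675 = 0.3241.
Debt contribution = 0.3241 × 3.24% × (1 − 26.7%) = 0.7697%.
Required equity contribution = 7.99% − 0.7697% = 7.2203%.
Re = 7.2203% / 0.6759 = 10.6826%.

10.68%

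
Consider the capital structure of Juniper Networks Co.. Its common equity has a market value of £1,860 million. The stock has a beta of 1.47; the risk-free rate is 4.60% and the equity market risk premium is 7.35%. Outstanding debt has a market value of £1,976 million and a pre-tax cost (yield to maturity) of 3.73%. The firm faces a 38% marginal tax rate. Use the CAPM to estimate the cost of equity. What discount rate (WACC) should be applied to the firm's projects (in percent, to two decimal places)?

Cost of equity via CAPM: Re = 4.6% + 1.47 × 7.35% = 15.4045%.
Total capital V = 1860 + 1976 = 3836.
Equity: weight = 1860/3836 = 0.4849; cost = 15.4045%.
Debt: weight = 1976/3836 = 0.5151; after-tax cost = 3.73% × (1 − 38%) = 2.3126%.
WACC = 0.4849 × 15.4045% + 0.5151 × 2.3126% = 8.6606%.

8.66%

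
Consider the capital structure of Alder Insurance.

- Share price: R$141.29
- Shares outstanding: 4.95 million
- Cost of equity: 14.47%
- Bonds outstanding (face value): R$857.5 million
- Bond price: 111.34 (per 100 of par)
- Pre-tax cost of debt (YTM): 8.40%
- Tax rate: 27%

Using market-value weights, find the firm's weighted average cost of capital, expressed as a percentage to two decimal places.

9.66%

Market value of equity E = 141.29 × 4.95m = 699.3855m. Market value of debt D = 857.5m × 111.34/100 = 954.7405m.
Total capital V = 699.3855 + 954.7405 = 1654.126.
Equity: weight = 699.3855/1654.126 = 0.4228; cost = 14.47%.
Bonds outstanding: weight = 954.7405/1654.126 = 0.5772; after-tax cost = 8.4% × (1 − 27%) = 6.1320%.
WACC = 0.4228 × 14.4700% + 0.5772 × 6.1320% = 9.6574%.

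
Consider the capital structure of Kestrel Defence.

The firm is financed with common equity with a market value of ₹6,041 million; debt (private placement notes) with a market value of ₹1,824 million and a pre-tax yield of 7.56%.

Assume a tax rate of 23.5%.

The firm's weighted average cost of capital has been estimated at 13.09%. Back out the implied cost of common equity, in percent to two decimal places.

15.30%

Total capital V = 6041 + 1824 = 7865.
Equity weight = 6041/7865 = 0.7681.
Private placement notes weight = 1824/7865 = 0.2319.
Debt contribution = 0.2319 × 7.56% × (1 − 23.5%) = 1.3412%.
Required equity contribution = 13.09% − 1.3412% = 11.7488%.
Re = 11.7488% / 0.7681 = 15.2961%.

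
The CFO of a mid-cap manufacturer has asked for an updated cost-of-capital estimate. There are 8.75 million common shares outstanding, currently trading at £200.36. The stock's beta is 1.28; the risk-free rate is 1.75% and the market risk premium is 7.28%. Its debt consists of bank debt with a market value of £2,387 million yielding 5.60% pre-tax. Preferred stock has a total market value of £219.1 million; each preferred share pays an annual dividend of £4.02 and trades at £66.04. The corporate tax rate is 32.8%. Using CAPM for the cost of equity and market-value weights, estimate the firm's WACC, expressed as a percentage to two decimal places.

Cost of equity via CAPM: Re = 1.75% + 1.28 × 7.28% = 11.0684%.
Cost of preferred: Rp = 4.02 / 66.04 = 6.0872%.
Market value of equity E = 200.36 × 8.75m = 1753.15m.
Total capital V = 1753.15 + 219.1 + 2387 = 4359.25.
Equity: weight = 1753.15/4359.25 = 0.4022; cost = 11.0684%.
Preferred: weight = 219.1/4359.25 = 0.0503; cost = 6.0872%.
Bank debt: weight = 2387/4359.25 = 0.5476; after-tax cost = 5.6% × (1 − 32.8%) = 3.7632%.
WACC = 0.4022 × 11.0684% + 0.0503 × 6.0872% + 0.5476 × 3.7632% = 6.8179%.

6.82%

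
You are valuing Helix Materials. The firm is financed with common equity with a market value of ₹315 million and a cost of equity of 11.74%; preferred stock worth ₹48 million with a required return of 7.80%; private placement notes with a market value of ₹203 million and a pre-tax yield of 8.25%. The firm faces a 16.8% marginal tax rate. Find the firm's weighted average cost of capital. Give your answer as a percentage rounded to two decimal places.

Total capital V = 315 + 48 + 203 = 566.
Equity: weight = 315/566 = 0.5565; cost = 11.74%.
Preferred: weight = 48/566 = 0.0848; cost = 7.8%.
Private placement notes: weight = 203/566 = 0.3587; after-tax cost = 8.25% × (1 − 16.8%) = 6.8640%.
WACC = 0.5565 × 11.7400% + 0.0848 × 7.8000% + 0.3587 × 6.8640% = 9.6571%.

9.66%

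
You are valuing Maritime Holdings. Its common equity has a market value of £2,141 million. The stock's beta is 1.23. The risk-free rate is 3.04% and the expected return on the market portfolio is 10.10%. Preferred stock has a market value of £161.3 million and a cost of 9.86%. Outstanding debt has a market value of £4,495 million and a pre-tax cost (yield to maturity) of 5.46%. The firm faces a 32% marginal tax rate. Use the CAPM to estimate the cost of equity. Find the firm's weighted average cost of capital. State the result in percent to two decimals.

6.38%

Market risk premium = 10.1% − 3.04% = 7.06%.
Cost of equity via CAPM: Re = 3.04% + 1.23 × 7.06% = 11.7238%.
Total capital V = 2141 + 161.3 + 4495 = 6797.3.
Equity: weight = 2141/6797.3 = 0.3150; cost = 11.7238%.
Preferred: weight = 161.3/6797.3 = 0.0237; cost = 9.86%.
Debt: weight = 4495/6797.3 = 0.6613; after-tax cost = 5.46% × (1 − 32%) = 3.7128%.
WACC = 0.3150 × 11.7238% + 0.0237 × 9.8600% + 0.6613 × 3.7128% = 6.3820%.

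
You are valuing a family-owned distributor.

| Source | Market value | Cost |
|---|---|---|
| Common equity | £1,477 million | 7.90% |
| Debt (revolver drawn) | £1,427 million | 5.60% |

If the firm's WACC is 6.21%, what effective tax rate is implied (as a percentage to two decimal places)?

20.34%

Total capital V = 1477 + 1427 = 2904.
Equity weight = 1477/2904 = 0.5086.
Revolver drawn weight = 1427/2904 = 0.4914.
Equity contribution = 0.5086 × 7.9% = 4.0180%.
Debt contribution must be 6.21% − 4.0180% = 2.1920%.
0.4914 × 5.6% × (1 − T) = 2.1920%  ⇒  (1 − T) = 0.7966.
T = 20.3431%.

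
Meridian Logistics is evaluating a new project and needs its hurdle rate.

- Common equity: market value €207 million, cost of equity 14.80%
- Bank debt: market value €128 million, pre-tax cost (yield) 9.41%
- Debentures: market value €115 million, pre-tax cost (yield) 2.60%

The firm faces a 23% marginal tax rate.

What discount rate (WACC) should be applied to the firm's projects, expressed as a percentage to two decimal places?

9.38%

Total capital V = 207 + 128 + 115 = 450.
Equity: weight = 207/450 = 0.4600; cost = 14.8%.
Bank debt: weight = 128/450 = 0.2844; after-tax cost = 9.41% × (1 − 23%) = 7.2457%.
Debentures: weight = 115/450 = 0.2556; after-tax cost = 2.6% × (1 − 23%) = 2.0020%.
WACC = 0.4600 × 14.8000% + 0.2844 × 7.2457% + 0.2556 × 2.0020% = 9.3806%.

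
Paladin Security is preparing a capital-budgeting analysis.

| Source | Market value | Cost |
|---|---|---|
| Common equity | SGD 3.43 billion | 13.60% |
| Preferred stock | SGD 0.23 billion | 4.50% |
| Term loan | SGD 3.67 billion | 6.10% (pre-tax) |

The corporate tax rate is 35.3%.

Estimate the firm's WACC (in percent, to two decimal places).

8.48%

Total capital V = 3.43 + 0.23 + 3.67 = 7.33.
Equity: weight = 3.43/7.33 = 0.4679; cost = 13.6%.
Preferred: weight = 0.23/7.33 = 0.0314; cost = 4.5%.
Term loan: weight = 3.67/7.33 = 0.5007; after-tax cost = 6.1% × (1 − 35.3%) = 3.9467%.
WACC = 0.4679 × 13.6000% + 0.0314 × 4.5000% + 0.5007 × 3.9467% = 8.4812%.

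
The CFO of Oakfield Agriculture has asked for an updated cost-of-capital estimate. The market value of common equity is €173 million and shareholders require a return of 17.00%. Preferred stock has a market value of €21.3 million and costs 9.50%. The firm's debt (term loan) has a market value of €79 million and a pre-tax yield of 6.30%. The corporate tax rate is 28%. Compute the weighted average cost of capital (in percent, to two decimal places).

12.81%

Total capital V = 173 + 21.3 + 79 = 273.3.
Equity: weight = 173/273.3 = 0.6330; cost = 17%.
Preferred: weight = 21.3/273.3 = 0.0779; cost = 9.5%.
Term loan: weight = 79/273.3 = 0.2891; after-tax cost = 6.3% × (1 − 28%) = 4.5360%.
WACC = 0.6330 × 17.0000% + 0.0779 × 9.5000% + 0.2891 × 4.5360% = 12.8126%.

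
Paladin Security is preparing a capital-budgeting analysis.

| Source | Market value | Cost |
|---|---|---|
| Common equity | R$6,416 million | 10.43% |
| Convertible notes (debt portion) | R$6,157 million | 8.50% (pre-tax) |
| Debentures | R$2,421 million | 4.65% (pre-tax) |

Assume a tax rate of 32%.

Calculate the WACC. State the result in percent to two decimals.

7.35%

Total capital V = 6416 + 6157 + 2421 = 14994.
Equity: weight = 6416/14994 = 0.4279; cost = 10.43%.
Convertible notes (debt portion): weight = 6157/14994 = 0.4106; after-tax cost = 8.5% × (1 − 32%) = 5.7800%.
Debentures: weight = 2421/14994 = 0.1615; after-tax cost = 4.65% × (1 − 32%) = 3.1620%.
WACC = 0.4279 × 10.4300% + 0.4106 × 5.7800% + 0.1615 × 3.1620% = 7.3470%.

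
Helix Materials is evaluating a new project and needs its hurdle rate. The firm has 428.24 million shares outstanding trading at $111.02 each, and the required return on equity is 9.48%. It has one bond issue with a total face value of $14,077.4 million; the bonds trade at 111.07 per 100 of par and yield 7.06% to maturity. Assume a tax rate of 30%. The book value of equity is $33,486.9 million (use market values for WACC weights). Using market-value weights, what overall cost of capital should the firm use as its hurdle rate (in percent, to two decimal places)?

8.36%

Market value of equity E = 111.02 × 428.24m = 47543.2048m. Market value of debt D = 14077.4m × 111.07/100 = 15635.76818m.
Total capital V = 47543.2048 + 15635.76818 = 63178.97298.
Equity: weight = 47543.2048/63178.97298 = 0.7525; cost = 9.48%.
Bonds outstanding: weight = 15635.76818/63178.97298 = 0.2475; after-tax cost = 7.06% × (1 − 30%) = 4.9420%.
WACC = 0.7525 × 9.4800% + 0.2475 × 4.9420% = 8.3569%.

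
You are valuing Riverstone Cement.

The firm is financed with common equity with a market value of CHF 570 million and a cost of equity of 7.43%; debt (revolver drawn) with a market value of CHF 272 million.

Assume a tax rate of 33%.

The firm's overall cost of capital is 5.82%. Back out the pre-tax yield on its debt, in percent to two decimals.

3.65%

Total capital V = 570 + 272 = 842.
Equity weight = 570/842 = 0.6770.
Revolver drawn weight = 272/842 = 0.3230.
Equity contribution = 0.6770 × 7.43% = 5.0298%.
Remaining for debt = 5.82% − 5.0298% = 0.7902%.
Rd × (1 − 33%) × 0.3230 = 0.7902%  ⇒  Rd = 3.6509%.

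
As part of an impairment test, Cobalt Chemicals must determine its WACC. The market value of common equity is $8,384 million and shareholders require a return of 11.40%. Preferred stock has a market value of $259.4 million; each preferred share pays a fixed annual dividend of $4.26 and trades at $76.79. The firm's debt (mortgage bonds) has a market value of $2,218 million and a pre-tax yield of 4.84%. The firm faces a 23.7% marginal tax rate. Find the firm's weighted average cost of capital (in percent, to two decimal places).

Cost of preferred: Rp = 4.26 / 76.79 = 5.5476%.
Total capital V = 8384 + 259.4 + 2218 = 10861.4.
Equity: weight = 8384/10861.4 = 0.7719; cost = 11.4%.
Preferred: weight = 259.4/10861.4 = 0.0239; cost = 5.5476%.
Mortgage bonds: weight = 2218/10861.4 = 0.2042; after-tax cost = 4.84% × (1 − 23.7%) = 3.6929%.
WACC = 0.7719 × 11.4000% + 0.0239 × 5.5476% + 0.2042 × 3.6929% = 9.6864%.

9.69%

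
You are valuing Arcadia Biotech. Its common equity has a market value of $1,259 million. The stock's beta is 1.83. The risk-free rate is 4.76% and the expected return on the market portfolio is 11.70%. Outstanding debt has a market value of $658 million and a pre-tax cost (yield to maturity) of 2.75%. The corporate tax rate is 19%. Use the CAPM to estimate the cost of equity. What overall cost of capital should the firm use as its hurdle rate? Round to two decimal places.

12.23%

Market risk premium = 11.7% − 4.76% = 6.94%.
Cost of equity via CAPM: Re = 4.76% + 1.83 × 6.94% = 17.4602%.
Total capital V = 1259 + 658 = 1917.
Equity: weight = 1259/1917 = 0.6568; cost = 17.4602%.
Debt: weight = 658/1917 = 0.3432; after-tax cost = 2.75% × (1 − 19%) = 2.2275%.
WACC = 0.6568 × 17.4602% + 0.3432 × 2.2275% = 12.2317%.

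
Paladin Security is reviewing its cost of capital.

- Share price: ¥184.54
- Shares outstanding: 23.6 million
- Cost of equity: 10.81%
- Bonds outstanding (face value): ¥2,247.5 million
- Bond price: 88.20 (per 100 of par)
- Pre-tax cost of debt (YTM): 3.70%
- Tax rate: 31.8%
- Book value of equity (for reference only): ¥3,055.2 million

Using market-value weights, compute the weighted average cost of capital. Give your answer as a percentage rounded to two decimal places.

Market value of equity E = 184.54 × 23.6m = 4355.144m. Market value of debt D = 2247.5m × 88.2/100 = 1982.295m.
Total capital V = 4355.144 + 1982.295 = 6337.439.
Equity: weight = 4355.144/6337.439 = 0.6872; cost = 10.81%.
Bonds outstanding: weight = 1982.295/6337.439 = 0.3128; after-tax cost = 3.7% × (1 − 31.8%) = 2.5234%.
WACC = 0.6872 × 10.8100% + 0.3128 × 2.5234% = 8.2180%.

8.22%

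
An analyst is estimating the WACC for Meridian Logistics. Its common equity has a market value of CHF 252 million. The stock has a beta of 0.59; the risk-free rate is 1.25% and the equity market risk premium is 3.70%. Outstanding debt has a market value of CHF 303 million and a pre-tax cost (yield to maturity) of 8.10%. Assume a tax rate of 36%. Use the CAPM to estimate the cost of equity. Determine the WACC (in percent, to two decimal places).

Cost of equity via CAPM: Re = 1.25% + 0.59 × 3.7% = 3.4330%.
Total capital V = 252 + 303 = 555.
Equity: weight = 252/555 = 0.4541; cost = 3.433%.
Debt: weight = 303/555 = 0.5459; after-tax cost = 8.1% × (1 − 36%) = 5.1840%.
WACC = 0.4541 × 3.4330% + 0.5459 × 5.1840% = 4.3890%.

4.39%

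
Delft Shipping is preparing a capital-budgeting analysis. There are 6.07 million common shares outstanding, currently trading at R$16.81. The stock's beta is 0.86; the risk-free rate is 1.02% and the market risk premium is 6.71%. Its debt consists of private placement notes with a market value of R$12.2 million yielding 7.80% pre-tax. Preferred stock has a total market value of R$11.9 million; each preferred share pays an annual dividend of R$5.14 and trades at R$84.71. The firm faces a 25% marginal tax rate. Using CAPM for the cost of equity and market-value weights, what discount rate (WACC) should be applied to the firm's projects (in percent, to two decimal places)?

Cost of equity via CAPM: Re = 1.02% + 0.86 × 6.71% = 6.7906%.
Cost of preferred: Rp = 5.14 / 84.71 = 6.0678%.
Market value of equity E = 16.81 × 6.07m = 102.0367m.
Total capital V = 102.0367 + 11.9 + 12.2 = 126.1367.
Equity: weight = 102.0367/126.1367 = 0.8089; cost = 6.7906%.
Preferred: weight = 11.9/126.1367 = 0.0943; cost = 6.0678%.
Private placement notes: weight = 12.2/126.1367 = 0.0967; after-tax cost = 7.8% × (1 − 25%) = 5.8500%.
WACC = 0.8089 × 6.7906% + 0.0943 × 6.0678% + 0.0967 × 5.8500% = 6.6314%.

6.63%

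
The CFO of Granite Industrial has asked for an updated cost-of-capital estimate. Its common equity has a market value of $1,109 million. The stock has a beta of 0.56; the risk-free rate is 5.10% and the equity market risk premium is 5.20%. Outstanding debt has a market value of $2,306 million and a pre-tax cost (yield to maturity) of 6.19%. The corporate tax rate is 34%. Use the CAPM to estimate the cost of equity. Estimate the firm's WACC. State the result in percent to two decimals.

5.36%

Cost of equity via CAPM: Re = 5.1% + 0.56 × 5.2% = 8.0120%.
Total capital V = 1109 + 2306 = 3415.
Equity: weight = 1109/3415 = 0.3247; cost = 8.012%.
Debt: weight = 2306/3415 = 0.6753; after-tax cost = 6.19% × (1 − 34%) = 4.0854%.
WACC = 0.3247 × 8.0120% + 0.6753 × 4.0854% = 5.3605%.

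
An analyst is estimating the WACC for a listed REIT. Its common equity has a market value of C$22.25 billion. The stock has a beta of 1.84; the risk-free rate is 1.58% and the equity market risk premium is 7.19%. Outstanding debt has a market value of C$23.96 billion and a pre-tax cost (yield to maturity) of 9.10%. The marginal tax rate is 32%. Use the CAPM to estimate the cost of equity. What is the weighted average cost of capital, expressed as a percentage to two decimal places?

10.34%

Cost of equity via CAPM: Re = 1.58% + 1.84 × 7.19% = 14.8096%.
Total capital V = 22.25 + 23.96 = 46.21.
Equity: weight = 22.25/46.21 = 0.4815; cost = 14.8096%.
Debt: weight = 23.96/46.21 = 0.5185; after-tax cost = 9.1% × (1 − 32%) = 6.1880%.
WACC = 0.4815 × 14.8096% + 0.5185 × 6.1880% = 10.3393%.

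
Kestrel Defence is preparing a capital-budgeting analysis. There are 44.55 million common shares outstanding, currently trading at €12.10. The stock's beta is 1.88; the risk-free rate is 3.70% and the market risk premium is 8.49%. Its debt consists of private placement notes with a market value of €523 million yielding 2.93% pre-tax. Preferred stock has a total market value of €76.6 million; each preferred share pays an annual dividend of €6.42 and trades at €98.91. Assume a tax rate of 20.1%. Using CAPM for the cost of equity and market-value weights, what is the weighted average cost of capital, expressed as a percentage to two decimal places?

10.82%

Cost of equity via CAPM: Re = 3.7% + 1.88 × 8.49% = 19.6612%.
Cost of preferred: Rp = 6.42 / 98.91 = 6.4907%.
Market value of equity E = 12.1 × 44.55m = 539.055m.
Total capital V = 539.055 + 76.6 + 523 = 1138.655.
Equity: weight = 539.055/1138.655 = 0.4734; cost = 19.6612%.
Preferred: weight = 76.6/1138.655 = 0.0673; cost = 6.4907%.
Private placement notes: weight = 523/1138.655 = 0.4593; after-tax cost = 2.93% × (1 − 20.1%) = 2.3411%.
WACC = 0.4734 × 19.6612% + 0.0673 × 6.4907% + 0.4593 × 2.3411% = 10.8198%.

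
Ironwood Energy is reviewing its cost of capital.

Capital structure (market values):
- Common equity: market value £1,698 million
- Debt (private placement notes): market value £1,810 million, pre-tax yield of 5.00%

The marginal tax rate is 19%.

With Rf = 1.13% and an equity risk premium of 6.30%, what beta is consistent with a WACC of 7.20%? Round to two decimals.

1.50

Total capital V = 1698 + 1810 = 3508.
Equity weight = 1698/3508 = 0.4840.
Private placement notes weight = 1810/3508 = 0.5160.
Debt contribution = 0.5160 × 5% × (1 − 19%) = 2.0897%.
Required equity contribution = 7.2% − 2.0897% = 5.1103%  ⇒  Re = 10.5578%.
CAPM: 10.5578% = 1.13% + β × 6.3%  ⇒  β = 1.4965.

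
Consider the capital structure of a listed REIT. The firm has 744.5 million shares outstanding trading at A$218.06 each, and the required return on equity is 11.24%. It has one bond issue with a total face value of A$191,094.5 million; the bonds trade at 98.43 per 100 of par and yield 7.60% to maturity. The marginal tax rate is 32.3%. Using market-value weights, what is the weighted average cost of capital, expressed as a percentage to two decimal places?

Market value of equity E = 218.06 × 744.5m = 162345.67m. Market value of debt D = 191094.5m × 98.43/100 = 188094.31635m.
Total capital V = 162345.67 + 188094.31635 = 350439.98635.
Equity: weight = 162345.67/350439.98635 = 0.4633; cost = 11.24%.
Bonds outstanding: weight = 188094.31635/350439.98635 = 0.5367; after-tax cost = 7.6% × (1 − 32.3%) = 5.1452%.
WACC = 0.4633 × 11.2400% + 0.5367 × 5.1452% = 7.9687%.

7.97%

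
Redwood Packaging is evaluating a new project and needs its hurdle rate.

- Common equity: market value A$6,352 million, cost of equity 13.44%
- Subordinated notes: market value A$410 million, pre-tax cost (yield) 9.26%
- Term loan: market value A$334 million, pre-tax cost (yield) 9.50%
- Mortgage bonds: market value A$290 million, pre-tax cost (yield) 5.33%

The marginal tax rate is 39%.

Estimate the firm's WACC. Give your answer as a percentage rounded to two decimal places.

12.26%

Total capital V = 6352 + 410 + 334 + 290 = 7386.
Equity: weight = 6352/7386 = 0.8600; cost = 13.44%.
Subordinated notes: weight = 410/7386 = 0.0555; after-tax cost = 9.26% × (1 − 39%) = 5.6486%.
Term loan: weight = 334/7386 = 0.0452; after-tax cost = 9.5% × (1 − 39%) = 5.7950%.
Mortgage bonds: weight = 290/7386 = 0.0393; after-tax cost = 5.33% × (1 − 39%) = 3.2513%.
WACC = 0.8600 × 13.4400% + 0.0555 × 5.6486% + 0.0452 × 5.7950% + 0.0393 × 3.2513% = 12.2617%.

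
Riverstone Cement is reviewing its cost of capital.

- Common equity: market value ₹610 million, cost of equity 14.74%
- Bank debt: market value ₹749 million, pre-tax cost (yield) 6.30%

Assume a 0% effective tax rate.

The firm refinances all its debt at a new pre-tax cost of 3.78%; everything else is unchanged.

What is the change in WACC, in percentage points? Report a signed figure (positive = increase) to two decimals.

Current WACC:
Total capital V = 610 + 749 = 1359.
Equity: weight = 610/1359 = 0.4489; cost = 14.74%.
Bank debt: weight = 749/1359 = 0.5511; after-tax cost = 6.3% × (1 − 0%) = 6.3000%.
WACC = 0.4489 × 14.7400% + 0.5511 × 6.3000% = 10.0884%.
After the change:
Total capital V = 610 + 749 = 1359.
Equity: weight = 610/1359 = 0.4489; cost = 14.74%.
Bank debt: weight = 749/1359 = 0.5511; after-tax cost = 3.78% × (1 − 0%) = 3.7800%.
WACC = 0.4489 × 14.7400% + 0.5511 × 3.7800% = 8.6995%.
Change in WACC = 8.6995% − 10.0884% = -1.3889 pp.

-1.39 pp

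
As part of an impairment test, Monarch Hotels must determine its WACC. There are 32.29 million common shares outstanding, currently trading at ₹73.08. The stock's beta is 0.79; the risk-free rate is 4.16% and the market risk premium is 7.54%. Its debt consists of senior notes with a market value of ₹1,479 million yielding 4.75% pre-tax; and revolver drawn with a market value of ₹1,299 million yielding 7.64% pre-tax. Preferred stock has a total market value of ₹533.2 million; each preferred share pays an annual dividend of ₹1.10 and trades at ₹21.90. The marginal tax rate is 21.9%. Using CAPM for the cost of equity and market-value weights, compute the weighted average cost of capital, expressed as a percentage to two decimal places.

Cost of equity via CAPM: Re = 4.16% + 0.79 × 7.54% = 10.1166%.
Cost of preferred: Rp = 1.1 / 21.9 = 5.0228%.
Market value of equity E = 73.08 × 32.29m = 2359.7532m.
Total capital V = 2359.7532 + 533.2 + 1479 + 1299 = 5670.9532.
Equity: weight = 2359.7532/5670.9532 = 0.4161; cost = 10.1166%.
Preferred: weight = 533.2/5670.9532 = 0.0940; cost = 5.0228%.
Senior notes: weight = 1479/5670.9532 = 0.2608; after-tax cost = 4.75% × (1 − 21.9%) = 3.7098%.
Revolver drawn: weight = 1299/5670.9532 = 0.2291; after-tax cost = 7.64% × (1 − 21.9%) = 5.9668%.
WACC = 0.4161 × 10.1166% + 0.0940 × 5.0228% + 0.2608 × 3.7098% + 0.2291 × 5.9668% = 7.0162%.

7.02%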